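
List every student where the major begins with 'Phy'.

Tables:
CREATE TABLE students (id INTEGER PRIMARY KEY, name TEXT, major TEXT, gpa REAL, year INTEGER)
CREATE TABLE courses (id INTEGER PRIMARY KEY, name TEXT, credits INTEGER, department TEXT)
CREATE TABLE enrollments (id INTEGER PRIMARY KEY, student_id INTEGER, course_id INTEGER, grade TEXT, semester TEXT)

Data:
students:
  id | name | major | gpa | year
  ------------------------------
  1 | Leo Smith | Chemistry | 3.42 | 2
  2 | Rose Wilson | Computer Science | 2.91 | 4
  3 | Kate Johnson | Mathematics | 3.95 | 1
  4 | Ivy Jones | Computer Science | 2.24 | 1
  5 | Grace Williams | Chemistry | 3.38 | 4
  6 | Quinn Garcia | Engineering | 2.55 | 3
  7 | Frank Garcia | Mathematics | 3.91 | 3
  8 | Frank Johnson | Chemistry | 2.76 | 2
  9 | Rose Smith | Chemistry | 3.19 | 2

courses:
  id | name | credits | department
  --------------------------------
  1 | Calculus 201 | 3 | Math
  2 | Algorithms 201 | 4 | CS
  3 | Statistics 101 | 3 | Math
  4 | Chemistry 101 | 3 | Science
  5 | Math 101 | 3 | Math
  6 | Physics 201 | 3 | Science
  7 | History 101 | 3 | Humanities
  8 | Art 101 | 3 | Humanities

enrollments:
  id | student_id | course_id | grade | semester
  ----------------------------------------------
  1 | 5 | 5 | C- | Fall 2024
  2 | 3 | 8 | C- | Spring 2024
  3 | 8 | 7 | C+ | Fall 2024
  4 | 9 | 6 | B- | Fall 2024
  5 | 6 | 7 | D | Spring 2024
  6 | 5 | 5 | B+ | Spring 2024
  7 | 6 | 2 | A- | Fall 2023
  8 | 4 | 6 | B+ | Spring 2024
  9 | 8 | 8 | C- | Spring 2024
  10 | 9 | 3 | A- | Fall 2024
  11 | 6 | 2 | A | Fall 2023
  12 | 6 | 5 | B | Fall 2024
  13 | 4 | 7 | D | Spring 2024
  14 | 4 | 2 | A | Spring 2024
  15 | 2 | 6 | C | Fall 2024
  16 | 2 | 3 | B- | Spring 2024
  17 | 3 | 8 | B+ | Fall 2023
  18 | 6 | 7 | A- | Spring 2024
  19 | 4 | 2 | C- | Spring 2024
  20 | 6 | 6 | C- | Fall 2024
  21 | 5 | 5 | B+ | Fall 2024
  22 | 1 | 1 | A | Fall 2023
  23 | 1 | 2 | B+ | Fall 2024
SELECT name, major FROM students WHERE major LIKE 'Phy%'

Execution result:
(no rows)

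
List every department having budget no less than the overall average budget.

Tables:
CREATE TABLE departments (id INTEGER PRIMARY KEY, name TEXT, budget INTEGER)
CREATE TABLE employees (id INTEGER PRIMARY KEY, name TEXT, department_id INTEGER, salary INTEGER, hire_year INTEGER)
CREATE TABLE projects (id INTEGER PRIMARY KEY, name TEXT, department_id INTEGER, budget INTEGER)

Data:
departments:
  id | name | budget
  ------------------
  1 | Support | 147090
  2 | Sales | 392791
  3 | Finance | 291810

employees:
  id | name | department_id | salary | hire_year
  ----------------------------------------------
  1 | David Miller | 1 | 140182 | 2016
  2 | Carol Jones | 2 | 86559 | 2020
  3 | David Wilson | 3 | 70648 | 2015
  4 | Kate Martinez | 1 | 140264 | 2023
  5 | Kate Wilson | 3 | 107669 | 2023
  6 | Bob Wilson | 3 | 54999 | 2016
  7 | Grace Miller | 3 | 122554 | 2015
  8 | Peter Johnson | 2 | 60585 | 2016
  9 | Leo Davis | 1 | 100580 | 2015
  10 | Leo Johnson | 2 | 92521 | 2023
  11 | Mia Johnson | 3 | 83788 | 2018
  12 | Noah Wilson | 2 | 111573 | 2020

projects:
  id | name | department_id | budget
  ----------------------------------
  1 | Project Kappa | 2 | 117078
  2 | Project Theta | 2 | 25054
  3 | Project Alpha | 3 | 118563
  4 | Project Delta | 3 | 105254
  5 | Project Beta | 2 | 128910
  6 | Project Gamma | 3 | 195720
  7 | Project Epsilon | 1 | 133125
SELECT name, budget FROM departments WHERE budget >= (SELECT AVG(budget) FROM departments)

Execution result:
name | budget
Sales | 392791
Finance | 291810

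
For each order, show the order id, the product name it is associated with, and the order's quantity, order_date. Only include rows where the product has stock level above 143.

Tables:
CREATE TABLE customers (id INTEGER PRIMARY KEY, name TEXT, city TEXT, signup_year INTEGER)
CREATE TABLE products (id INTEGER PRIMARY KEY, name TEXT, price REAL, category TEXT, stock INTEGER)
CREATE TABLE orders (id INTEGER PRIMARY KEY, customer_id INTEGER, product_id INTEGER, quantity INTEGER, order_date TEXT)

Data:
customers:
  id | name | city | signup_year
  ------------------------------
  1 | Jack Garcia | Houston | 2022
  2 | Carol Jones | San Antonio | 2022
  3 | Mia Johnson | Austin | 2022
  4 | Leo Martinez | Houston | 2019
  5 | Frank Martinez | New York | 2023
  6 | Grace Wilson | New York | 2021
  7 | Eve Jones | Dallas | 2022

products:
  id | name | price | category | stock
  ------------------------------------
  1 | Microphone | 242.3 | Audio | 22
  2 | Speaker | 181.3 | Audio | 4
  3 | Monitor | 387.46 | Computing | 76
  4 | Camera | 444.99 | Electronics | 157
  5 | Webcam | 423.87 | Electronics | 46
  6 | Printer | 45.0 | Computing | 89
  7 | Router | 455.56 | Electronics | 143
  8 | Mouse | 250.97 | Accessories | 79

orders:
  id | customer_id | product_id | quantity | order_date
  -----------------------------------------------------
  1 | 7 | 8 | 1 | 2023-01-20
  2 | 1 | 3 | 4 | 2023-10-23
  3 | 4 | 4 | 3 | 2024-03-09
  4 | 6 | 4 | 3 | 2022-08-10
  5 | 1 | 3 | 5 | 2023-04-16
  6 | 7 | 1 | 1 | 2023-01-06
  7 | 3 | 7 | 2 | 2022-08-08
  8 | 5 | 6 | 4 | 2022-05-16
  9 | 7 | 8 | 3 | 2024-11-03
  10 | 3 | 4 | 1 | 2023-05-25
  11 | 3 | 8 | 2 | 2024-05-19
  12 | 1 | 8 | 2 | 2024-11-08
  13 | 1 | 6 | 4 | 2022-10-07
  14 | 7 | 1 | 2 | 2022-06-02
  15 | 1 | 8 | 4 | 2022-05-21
SELECT c.id, p.name AS product, c.quantity, c.order_date FROM orders c JOIN products p ON c.product_id = p.id WHERE p.stock > 143

Execution result:
id | product | quantity | order_date
3 | Camera | 3 | 2024-03-09
4 | Camera | 3 | 2022-08-10
10 | Camera | 1 | 2023-05-25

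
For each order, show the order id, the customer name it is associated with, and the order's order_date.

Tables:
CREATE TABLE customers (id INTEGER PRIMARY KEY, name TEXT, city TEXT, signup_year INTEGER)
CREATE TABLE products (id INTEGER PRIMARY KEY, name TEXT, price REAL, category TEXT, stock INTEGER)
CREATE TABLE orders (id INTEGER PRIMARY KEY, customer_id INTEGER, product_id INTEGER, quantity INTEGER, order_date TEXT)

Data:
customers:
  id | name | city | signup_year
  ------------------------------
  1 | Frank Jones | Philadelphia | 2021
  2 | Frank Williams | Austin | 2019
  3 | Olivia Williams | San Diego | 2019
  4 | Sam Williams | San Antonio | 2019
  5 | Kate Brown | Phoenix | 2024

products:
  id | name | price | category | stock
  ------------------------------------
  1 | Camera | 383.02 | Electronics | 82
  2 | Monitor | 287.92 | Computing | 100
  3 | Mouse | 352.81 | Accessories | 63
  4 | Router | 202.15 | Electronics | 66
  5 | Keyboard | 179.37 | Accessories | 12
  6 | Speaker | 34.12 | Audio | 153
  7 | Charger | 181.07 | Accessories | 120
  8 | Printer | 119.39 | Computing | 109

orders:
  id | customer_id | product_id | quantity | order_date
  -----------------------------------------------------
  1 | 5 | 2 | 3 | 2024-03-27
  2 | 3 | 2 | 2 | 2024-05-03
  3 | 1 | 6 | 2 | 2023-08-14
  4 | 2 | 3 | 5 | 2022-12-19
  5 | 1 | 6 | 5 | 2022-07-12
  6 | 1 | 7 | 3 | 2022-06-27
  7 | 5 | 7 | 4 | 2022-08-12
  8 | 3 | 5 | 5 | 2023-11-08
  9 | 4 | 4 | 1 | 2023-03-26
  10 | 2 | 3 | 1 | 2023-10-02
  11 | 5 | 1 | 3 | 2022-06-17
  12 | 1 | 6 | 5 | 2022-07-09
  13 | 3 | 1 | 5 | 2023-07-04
SELECT c.id, p.name AS customer, c.order_date FROM orders c JOIN customers p ON c.customer_id = p.id

Execution result:
id | customer | order_date
1 | Kate Brown | 2024-03-27
2 | Olivia Williams | 2024-05-03
3 | Frank Jones | 2023-08-14
4 | Frank Williams | 2022-12-19
5 | Frank Jones | 2022-07-12
6 | Frank Jones | 2022-06-27
7 | Kate Brown | 2022-08-12
8 | Olivia Williams | 2023-11-08
9 | Sam Williams | 2023-03-26
10 | Frank Williams | 2023-10-02
11 | Kate Brown | 2022-06-17
12 | Frank Jones | 2022-07-09
13 | Olivia Williams | 2023-07-04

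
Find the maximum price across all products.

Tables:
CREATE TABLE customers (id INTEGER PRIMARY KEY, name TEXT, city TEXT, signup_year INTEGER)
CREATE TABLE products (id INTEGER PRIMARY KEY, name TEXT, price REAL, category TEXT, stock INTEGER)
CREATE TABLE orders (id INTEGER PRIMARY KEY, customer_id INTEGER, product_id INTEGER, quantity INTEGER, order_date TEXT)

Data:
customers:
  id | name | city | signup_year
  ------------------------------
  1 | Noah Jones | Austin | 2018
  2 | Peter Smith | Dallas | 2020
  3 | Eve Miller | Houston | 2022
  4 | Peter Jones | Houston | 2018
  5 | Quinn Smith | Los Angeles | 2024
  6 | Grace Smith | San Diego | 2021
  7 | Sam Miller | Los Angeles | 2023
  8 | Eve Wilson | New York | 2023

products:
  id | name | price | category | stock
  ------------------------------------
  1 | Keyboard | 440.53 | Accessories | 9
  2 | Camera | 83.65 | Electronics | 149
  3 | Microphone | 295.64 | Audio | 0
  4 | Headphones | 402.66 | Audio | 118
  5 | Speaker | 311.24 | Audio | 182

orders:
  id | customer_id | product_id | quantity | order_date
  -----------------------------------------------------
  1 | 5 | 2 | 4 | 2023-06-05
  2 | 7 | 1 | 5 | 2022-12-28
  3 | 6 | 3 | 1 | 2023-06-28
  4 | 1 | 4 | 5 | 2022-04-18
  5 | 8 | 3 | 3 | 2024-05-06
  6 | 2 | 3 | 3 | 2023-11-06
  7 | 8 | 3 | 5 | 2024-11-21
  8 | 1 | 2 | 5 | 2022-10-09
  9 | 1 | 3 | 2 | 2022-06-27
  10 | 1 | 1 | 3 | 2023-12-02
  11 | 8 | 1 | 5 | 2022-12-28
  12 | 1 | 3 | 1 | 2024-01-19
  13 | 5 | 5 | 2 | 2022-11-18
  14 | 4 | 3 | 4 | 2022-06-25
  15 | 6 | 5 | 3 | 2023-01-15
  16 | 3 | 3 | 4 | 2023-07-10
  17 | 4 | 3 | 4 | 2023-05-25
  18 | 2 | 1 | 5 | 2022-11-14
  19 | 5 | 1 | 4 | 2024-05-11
SELECT MAX(price) FROM products

Execution result:
440.53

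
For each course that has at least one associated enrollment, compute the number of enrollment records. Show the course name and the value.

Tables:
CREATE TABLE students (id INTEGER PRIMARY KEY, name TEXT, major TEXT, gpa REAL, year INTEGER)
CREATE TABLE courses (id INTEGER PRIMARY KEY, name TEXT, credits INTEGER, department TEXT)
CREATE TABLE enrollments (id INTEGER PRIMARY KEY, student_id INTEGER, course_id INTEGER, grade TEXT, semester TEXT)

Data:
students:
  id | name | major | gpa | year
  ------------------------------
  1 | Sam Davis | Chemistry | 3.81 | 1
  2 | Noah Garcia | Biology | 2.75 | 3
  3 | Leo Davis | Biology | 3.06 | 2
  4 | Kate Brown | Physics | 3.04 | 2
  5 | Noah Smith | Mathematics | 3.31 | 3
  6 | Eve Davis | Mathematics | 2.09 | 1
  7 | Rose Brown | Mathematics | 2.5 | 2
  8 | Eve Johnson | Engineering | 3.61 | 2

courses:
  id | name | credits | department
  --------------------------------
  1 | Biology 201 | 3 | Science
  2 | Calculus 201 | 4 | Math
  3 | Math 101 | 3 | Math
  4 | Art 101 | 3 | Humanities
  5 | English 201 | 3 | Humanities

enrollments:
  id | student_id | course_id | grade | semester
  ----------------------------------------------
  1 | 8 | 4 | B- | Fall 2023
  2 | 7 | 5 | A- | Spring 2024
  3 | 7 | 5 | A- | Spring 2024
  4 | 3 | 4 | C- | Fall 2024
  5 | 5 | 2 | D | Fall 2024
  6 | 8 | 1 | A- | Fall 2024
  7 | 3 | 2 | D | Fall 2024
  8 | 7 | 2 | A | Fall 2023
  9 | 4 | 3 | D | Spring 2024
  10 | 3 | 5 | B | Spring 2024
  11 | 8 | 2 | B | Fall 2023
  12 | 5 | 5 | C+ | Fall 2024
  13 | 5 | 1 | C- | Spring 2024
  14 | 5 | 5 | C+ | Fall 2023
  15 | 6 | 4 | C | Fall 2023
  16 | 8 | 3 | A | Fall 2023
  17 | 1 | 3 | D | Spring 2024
SELECT p.name, COUNT(*) AS n FROM enrollments c JOIN courses p ON c.course_id = p.id GROUP BY p.id, p.name

Execution result:
name | n
Biology 201 | 2
Calculus 201 | 4
Math 101 | 3
Art 101 | 3
English 201 | 5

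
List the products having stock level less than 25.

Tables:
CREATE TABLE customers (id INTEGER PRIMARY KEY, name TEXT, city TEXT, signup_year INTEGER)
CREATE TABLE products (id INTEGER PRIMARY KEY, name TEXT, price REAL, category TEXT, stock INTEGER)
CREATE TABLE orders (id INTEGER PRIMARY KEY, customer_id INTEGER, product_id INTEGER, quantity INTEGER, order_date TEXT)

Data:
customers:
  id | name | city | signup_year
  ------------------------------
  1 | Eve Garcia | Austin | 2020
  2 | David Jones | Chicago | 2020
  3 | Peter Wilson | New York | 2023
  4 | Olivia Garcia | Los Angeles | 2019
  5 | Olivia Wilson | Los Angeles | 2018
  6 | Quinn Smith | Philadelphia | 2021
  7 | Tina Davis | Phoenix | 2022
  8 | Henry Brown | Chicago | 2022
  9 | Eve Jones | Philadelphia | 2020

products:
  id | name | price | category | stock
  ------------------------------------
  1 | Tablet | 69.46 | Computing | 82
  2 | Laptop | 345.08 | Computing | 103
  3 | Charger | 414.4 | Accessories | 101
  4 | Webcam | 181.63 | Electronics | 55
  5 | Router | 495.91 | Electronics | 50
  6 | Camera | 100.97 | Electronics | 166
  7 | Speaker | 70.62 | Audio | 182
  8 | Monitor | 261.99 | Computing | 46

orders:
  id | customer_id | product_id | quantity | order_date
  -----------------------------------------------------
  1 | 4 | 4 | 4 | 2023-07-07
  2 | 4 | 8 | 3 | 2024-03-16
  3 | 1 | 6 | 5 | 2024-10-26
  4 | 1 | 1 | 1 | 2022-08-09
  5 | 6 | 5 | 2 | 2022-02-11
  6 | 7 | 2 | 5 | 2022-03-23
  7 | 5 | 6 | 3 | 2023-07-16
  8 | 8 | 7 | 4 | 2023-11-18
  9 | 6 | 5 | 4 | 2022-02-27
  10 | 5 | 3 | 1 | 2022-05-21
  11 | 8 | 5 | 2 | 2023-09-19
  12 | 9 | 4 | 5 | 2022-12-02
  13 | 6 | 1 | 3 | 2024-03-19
SELECT name, stock FROM products WHERE stock < 25

Execution result:
(no rows)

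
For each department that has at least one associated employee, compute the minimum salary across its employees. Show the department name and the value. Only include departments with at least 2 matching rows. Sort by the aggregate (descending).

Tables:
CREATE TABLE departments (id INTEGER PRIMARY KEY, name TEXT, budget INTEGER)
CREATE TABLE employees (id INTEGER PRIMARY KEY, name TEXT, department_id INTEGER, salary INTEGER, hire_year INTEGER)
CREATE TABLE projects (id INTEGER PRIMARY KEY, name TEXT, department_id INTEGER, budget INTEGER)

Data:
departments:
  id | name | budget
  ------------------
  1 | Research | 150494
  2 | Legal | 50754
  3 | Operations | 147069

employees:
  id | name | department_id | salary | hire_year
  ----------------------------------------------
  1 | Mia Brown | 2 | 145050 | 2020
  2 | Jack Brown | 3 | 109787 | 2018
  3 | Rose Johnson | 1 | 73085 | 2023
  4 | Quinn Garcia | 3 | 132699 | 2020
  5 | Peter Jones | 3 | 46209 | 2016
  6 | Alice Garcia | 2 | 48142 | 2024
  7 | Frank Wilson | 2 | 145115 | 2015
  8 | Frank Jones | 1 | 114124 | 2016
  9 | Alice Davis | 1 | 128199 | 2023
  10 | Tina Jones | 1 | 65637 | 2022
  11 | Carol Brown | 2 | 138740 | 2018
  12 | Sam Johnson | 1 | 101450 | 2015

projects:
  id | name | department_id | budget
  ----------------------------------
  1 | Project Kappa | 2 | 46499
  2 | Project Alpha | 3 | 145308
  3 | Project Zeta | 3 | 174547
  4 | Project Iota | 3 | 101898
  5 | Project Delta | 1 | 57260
SELECT p.name, MIN(c.salary) AS min_salary FROM employees c JOIN departments p ON c.department_id = p.id GROUP BY p.id, p.name HAVING COUNT(*) >= 2 ORDER BY min_salary DESC

Execution result:
name | min_salary
Research | 65637
Legal | 48142
Operations | 46209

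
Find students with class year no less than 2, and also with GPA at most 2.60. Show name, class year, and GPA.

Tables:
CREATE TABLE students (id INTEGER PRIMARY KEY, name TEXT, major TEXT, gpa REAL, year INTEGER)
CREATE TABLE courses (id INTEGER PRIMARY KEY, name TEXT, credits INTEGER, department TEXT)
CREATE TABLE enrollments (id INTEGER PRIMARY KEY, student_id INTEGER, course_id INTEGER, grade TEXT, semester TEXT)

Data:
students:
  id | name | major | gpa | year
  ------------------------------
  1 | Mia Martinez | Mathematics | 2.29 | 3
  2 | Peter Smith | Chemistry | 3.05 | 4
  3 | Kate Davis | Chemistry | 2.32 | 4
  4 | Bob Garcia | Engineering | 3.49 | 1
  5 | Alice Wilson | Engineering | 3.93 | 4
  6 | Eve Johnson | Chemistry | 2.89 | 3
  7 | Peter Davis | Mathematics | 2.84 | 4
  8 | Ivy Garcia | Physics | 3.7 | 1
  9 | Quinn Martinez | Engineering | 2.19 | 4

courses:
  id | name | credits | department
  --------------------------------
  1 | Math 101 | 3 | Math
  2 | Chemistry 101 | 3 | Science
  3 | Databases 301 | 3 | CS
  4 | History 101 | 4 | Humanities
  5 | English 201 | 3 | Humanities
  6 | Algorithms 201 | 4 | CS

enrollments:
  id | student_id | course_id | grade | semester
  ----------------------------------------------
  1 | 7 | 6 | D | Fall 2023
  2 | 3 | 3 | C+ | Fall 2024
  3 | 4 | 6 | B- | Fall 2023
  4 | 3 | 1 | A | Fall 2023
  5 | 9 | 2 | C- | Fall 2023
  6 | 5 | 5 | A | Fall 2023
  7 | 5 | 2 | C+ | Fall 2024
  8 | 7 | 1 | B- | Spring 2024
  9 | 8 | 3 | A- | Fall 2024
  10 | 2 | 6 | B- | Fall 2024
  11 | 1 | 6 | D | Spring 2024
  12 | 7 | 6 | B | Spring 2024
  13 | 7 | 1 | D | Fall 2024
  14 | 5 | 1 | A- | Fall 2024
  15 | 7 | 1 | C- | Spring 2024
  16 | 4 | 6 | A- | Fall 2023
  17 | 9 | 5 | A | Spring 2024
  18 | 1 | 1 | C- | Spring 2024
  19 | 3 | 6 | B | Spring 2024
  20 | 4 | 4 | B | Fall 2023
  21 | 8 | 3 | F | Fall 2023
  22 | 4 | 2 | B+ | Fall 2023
SELECT name, year, gpa FROM students WHERE year >= 2 AND gpa <= 2.6

Execution result:
name | year | gpa
Mia Martinez | 3 | 2.29
Kate Davis | 4 | 2.32
Quinn Martinez | 4 | 2.19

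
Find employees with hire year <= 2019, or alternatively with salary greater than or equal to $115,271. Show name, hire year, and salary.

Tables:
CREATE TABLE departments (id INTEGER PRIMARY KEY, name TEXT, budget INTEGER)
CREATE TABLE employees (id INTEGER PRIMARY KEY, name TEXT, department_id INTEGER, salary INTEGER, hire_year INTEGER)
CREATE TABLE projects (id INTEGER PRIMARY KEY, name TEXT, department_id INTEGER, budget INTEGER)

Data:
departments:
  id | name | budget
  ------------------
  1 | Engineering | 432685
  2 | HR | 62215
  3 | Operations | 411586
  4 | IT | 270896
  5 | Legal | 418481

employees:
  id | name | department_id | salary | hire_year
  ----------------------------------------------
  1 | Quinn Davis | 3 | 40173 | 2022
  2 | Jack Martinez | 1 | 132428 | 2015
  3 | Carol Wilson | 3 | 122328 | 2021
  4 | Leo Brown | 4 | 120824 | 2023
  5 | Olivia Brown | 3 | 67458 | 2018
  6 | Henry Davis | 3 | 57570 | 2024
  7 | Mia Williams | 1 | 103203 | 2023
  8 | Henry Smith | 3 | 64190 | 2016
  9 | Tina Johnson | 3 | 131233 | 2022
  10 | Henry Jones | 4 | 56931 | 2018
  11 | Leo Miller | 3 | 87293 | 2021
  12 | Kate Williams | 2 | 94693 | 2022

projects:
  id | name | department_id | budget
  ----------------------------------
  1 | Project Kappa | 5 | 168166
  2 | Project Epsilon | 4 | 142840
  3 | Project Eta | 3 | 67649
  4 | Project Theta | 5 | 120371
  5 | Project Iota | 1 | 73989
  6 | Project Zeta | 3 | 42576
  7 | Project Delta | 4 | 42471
SELECT name, hire_year, salary FROM employees WHERE hire_year <= 2019 OR salary >= 115271

Execution result:
name | hire_year | salary
Jack Martinez | 2015 | 132428
Carol Wilson | 2021 | 122328
Leo Brown | 2023 | 120824
Olivia Brown | 2018 | 67458
Henry Smith | 2016 | 64190
Tina Johnson | 2022 | 131233
Henry Jones | 2018 | 56931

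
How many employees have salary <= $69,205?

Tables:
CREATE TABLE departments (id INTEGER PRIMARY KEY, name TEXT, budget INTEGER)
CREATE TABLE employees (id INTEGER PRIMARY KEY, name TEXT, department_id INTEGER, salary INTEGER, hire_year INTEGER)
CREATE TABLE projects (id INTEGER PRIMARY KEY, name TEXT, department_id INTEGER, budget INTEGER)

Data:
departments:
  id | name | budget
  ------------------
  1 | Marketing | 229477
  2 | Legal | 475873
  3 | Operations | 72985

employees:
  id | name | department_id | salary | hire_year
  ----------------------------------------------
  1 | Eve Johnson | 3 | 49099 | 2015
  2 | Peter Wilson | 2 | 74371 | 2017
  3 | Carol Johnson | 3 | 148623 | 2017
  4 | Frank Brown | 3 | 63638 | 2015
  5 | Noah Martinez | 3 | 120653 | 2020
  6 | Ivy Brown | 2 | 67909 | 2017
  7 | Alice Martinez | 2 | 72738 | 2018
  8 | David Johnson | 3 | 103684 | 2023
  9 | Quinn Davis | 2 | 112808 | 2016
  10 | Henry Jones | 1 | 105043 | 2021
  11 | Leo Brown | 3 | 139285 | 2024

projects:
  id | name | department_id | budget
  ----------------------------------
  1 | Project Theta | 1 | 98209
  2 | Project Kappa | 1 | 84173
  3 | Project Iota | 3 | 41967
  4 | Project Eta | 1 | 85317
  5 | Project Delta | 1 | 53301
SELECT COUNT(*) FROM employees WHERE salary <= 69205

Execution result:
3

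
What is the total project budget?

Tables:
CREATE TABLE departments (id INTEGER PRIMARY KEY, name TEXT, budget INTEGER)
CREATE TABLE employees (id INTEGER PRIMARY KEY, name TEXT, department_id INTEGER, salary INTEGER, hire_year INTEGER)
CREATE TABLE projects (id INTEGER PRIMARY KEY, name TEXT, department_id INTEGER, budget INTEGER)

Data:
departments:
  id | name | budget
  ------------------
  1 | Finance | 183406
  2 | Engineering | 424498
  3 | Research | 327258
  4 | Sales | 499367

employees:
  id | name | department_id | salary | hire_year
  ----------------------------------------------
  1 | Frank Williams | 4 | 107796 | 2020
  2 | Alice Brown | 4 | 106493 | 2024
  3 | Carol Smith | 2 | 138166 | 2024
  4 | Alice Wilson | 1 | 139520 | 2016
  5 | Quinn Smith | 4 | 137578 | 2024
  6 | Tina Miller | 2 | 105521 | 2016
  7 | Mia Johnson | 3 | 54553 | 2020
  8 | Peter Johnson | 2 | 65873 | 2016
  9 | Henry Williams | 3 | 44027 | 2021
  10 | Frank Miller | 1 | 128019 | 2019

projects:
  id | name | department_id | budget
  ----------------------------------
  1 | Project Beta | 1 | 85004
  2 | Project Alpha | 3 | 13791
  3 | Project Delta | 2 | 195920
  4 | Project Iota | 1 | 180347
SELECT SUM(budget) FROM projects

Execution result:
475062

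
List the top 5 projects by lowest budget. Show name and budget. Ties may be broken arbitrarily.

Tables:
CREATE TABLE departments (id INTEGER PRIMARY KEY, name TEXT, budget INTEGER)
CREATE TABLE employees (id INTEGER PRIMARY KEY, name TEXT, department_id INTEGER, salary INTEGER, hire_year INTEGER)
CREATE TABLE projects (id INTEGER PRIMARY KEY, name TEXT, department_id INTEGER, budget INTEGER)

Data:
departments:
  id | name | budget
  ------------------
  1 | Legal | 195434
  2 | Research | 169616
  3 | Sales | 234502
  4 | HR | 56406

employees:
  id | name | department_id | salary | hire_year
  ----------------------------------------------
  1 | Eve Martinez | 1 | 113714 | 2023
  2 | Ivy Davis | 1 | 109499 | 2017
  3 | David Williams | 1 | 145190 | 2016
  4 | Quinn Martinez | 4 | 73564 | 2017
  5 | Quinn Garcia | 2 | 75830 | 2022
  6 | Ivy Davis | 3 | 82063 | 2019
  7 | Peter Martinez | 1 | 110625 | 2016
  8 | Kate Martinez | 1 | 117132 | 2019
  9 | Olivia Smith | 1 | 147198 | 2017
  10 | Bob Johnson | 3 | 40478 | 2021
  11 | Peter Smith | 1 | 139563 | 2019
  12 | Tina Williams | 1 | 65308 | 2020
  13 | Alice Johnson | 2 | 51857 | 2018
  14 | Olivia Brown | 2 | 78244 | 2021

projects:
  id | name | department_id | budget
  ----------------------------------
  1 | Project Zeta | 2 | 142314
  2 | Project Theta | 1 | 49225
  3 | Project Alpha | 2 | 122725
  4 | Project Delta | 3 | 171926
SELECT name, budget FROM projects ORDER BY budget ASC LIMIT 5

Execution result:
name | budget
Project Theta | 49225
Project Alpha | 122725
Project Zeta | 142314
Project Delta | 171926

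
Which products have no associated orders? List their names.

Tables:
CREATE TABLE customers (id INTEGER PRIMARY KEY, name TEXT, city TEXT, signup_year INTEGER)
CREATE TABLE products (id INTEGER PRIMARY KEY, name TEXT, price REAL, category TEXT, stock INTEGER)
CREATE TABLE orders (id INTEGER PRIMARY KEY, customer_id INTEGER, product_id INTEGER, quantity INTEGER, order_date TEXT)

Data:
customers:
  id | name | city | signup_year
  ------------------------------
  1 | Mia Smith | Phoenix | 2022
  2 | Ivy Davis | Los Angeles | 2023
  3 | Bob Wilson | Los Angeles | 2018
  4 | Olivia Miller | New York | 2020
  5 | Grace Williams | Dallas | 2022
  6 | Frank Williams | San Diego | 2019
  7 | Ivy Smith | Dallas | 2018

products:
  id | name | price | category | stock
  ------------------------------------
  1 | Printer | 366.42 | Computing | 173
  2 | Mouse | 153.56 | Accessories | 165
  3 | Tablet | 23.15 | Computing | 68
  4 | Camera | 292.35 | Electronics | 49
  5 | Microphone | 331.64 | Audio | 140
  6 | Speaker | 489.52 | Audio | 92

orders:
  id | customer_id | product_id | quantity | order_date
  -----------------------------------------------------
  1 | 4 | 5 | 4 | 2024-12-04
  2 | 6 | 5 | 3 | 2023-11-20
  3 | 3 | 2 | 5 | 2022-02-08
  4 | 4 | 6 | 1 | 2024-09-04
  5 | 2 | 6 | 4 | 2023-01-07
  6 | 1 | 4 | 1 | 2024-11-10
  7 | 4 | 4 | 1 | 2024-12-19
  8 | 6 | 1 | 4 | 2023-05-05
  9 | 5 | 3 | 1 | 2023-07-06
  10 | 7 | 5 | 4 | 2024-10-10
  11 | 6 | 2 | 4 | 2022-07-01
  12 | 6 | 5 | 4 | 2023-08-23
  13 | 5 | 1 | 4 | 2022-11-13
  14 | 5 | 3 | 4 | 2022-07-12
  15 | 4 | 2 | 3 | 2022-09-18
SELECT p.name FROM products p LEFT JOIN orders c ON c.product_id = p.id WHERE c.id IS NULL

Execution result:
(no rows)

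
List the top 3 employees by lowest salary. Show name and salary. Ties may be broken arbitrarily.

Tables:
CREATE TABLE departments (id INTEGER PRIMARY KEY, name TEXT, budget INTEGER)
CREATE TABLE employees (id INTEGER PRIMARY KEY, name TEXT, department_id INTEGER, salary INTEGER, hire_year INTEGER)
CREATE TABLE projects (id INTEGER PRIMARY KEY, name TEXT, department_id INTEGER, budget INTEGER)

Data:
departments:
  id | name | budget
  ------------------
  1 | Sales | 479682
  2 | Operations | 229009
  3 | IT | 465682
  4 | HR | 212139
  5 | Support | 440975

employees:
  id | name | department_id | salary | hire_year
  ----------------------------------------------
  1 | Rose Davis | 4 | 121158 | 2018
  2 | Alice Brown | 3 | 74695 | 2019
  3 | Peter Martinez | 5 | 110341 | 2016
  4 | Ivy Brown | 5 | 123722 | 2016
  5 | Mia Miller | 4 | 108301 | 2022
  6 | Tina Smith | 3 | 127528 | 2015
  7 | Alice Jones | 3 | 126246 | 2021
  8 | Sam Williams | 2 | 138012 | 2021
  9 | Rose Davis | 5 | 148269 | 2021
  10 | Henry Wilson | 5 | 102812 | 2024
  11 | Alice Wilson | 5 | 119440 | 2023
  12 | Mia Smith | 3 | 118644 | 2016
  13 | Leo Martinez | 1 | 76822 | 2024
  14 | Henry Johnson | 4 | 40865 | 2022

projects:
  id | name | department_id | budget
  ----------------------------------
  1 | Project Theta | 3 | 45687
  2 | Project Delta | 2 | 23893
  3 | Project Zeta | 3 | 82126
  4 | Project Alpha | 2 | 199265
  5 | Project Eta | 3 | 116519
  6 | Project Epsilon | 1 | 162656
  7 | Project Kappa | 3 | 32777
SELECT name, salary FROM employees ORDER BY salary ASC LIMIT 3

Execution result:
name | salary
Henry Johnson | 40865
Alice Brown | 74695
Leo Martinez | 76822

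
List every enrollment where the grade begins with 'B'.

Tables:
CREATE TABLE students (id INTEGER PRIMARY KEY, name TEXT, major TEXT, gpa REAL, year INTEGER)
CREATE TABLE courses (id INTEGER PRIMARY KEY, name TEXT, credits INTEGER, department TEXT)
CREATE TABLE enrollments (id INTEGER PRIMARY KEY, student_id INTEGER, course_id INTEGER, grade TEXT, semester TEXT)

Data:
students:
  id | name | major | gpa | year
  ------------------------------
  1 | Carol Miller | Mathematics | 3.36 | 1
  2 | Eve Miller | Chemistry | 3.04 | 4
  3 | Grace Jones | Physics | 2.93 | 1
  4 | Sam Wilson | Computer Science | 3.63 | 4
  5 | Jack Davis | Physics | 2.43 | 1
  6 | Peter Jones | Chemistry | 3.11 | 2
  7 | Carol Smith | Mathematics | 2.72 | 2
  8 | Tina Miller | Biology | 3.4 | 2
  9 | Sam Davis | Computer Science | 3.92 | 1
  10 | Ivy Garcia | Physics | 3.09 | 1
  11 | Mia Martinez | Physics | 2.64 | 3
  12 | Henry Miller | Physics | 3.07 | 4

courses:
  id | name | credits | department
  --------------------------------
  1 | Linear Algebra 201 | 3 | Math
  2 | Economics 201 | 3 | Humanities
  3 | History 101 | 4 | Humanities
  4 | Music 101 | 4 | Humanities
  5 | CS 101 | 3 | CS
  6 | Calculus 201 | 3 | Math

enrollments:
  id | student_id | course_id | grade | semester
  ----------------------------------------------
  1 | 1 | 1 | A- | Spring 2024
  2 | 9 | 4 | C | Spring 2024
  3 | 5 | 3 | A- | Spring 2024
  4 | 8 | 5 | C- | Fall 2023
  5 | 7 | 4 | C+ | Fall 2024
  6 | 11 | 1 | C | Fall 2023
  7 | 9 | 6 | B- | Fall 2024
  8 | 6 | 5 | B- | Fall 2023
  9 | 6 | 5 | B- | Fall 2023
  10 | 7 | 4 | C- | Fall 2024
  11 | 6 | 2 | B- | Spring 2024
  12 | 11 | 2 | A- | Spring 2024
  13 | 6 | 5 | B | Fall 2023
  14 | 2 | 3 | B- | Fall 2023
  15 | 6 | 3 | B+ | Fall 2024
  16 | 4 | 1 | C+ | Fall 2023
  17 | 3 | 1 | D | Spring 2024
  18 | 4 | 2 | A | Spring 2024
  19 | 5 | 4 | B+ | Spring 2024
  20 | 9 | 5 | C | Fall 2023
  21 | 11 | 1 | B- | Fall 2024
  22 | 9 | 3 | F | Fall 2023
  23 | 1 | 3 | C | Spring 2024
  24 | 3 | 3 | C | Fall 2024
SELECT id, grade FROM enrollments WHERE grade LIKE 'B%'

Execution result:
id | grade
7 | B-
8 | B-
9 | B-
11 | B-
13 | B
14 | B-
15 | B+
19 | B+
21 | B-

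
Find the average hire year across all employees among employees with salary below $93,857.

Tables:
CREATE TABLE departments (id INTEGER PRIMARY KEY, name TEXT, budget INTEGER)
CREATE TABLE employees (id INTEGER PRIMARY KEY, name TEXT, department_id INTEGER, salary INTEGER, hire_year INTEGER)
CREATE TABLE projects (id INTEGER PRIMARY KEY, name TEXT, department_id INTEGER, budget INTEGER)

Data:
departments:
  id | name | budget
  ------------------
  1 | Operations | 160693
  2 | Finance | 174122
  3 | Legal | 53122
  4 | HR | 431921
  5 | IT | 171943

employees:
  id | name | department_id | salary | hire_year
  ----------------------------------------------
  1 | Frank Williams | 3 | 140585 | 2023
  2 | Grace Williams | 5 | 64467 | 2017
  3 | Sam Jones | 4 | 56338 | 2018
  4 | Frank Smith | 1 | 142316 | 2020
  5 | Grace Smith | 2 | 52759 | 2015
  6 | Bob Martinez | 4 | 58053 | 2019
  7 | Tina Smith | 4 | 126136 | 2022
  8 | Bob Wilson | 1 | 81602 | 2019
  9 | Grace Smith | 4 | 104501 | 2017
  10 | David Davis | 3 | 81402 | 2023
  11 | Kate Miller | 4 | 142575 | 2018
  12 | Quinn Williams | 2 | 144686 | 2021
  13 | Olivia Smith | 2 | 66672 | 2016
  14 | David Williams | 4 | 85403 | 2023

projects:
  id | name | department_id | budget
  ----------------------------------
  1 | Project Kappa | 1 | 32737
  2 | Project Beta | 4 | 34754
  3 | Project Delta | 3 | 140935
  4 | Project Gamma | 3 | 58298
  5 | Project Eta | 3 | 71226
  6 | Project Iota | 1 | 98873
SELECT AVG(hire_year) FROM employees WHERE salary < 93857

Execution result:
2018.75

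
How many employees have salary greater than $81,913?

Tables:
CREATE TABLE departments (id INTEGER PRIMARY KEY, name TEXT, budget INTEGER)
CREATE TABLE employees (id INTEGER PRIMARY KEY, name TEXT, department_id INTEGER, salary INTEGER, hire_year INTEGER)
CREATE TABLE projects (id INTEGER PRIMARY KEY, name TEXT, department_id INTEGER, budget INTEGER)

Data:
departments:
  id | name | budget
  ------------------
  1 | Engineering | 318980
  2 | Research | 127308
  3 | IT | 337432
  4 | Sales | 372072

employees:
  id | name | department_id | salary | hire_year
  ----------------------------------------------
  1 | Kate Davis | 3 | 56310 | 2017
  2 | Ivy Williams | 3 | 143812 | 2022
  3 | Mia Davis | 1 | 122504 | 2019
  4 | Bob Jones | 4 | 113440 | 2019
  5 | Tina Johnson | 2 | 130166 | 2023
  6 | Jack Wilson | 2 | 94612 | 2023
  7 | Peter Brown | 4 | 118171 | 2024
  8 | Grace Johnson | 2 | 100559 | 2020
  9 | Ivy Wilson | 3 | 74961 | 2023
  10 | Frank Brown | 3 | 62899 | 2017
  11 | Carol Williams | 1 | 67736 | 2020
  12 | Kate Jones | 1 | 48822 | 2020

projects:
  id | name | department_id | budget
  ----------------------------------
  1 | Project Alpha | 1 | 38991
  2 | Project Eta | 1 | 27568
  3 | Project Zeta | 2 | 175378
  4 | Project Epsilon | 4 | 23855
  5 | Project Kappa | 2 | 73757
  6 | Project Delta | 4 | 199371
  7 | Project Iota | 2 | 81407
SELECT COUNT(*) FROM employees WHERE salary > 81913

Execution result:
7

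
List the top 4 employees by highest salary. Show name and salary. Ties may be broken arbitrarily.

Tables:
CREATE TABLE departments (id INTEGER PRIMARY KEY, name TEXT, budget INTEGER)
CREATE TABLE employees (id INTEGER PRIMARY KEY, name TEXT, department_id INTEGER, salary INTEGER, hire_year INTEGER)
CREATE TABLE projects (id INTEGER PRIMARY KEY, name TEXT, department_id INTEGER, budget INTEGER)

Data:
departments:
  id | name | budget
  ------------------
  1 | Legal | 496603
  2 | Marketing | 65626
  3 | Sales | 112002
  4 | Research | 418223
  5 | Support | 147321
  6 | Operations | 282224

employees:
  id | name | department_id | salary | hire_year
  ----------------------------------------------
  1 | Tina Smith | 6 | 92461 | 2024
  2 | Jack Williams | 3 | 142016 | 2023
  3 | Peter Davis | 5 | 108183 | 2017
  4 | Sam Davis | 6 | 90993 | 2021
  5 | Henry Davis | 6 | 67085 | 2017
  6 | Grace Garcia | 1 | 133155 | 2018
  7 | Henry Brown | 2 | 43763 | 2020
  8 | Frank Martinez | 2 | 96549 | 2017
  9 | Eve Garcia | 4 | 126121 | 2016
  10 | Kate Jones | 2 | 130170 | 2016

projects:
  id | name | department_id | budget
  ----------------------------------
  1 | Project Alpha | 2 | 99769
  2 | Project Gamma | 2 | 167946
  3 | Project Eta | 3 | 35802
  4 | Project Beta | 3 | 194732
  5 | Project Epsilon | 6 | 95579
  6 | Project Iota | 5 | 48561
SELECT name, salary FROM employees ORDER BY salary DESC LIMIT 4

Execution result:
name | salary
Jack Williams | 142016
Grace Garcia | 133155
Kate Jones | 130170
Eve Garcia | 126121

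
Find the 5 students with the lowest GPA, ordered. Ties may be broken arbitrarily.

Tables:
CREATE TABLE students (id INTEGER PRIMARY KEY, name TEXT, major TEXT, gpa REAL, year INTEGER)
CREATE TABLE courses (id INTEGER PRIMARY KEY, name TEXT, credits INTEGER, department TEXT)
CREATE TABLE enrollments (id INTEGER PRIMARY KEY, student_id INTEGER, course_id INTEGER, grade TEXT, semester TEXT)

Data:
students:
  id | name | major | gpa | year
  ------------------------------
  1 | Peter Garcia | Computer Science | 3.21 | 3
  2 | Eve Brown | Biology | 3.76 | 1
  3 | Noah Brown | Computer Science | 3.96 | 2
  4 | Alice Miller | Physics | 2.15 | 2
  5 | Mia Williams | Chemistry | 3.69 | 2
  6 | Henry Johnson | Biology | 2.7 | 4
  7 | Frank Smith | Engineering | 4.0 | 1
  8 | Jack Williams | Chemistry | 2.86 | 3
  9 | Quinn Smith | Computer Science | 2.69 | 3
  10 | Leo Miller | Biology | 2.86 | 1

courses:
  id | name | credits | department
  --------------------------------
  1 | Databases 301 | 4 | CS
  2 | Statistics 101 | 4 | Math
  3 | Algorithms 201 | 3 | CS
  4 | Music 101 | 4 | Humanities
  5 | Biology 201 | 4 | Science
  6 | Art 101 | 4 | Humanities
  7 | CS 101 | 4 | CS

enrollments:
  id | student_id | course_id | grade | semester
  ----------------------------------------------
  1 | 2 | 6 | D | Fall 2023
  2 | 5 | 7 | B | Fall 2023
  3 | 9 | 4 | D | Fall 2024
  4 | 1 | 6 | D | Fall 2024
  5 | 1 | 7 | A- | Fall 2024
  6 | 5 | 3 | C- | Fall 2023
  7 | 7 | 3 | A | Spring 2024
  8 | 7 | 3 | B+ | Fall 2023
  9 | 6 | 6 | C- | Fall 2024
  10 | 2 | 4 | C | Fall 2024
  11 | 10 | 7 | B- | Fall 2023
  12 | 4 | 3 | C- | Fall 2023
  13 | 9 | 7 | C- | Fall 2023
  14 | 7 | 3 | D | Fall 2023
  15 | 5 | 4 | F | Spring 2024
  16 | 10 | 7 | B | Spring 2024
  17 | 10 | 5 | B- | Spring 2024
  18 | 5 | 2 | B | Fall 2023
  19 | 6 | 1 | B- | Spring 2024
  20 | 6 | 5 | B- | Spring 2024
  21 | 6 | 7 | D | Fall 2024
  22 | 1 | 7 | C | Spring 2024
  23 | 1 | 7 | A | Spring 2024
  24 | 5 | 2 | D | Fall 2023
SELECT name, gpa FROM students ORDER BY gpa ASC LIMIT 5

Execution result:
name | gpa
Alice Miller | 2.15
Quinn Smith | 2.69
Henry Johnson | 2.70
Jack Williams | 2.86
Leo Miller | 2.86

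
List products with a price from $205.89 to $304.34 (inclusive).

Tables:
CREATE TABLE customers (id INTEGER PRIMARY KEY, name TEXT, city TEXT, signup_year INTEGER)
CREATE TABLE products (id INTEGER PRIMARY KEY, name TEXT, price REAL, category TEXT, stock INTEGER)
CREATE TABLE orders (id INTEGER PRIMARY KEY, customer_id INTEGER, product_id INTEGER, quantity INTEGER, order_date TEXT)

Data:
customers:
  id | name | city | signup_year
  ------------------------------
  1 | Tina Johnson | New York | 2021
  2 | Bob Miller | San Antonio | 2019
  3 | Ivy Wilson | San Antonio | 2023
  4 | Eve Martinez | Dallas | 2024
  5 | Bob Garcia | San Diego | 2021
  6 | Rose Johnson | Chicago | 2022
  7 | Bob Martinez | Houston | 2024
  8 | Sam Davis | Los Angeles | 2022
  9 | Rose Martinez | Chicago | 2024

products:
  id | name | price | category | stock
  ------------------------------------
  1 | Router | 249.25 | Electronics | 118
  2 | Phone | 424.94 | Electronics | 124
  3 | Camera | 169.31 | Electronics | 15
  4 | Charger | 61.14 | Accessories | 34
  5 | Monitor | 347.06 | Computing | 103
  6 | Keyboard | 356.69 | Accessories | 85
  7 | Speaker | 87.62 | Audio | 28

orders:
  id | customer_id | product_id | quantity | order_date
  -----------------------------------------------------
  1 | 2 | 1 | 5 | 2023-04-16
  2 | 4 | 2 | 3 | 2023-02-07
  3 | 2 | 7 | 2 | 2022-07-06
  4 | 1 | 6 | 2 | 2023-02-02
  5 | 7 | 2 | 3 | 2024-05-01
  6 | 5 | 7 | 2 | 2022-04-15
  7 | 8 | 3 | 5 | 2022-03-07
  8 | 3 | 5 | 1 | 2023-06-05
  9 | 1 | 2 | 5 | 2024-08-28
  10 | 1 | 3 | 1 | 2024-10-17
SELECT name, price FROM products WHERE price BETWEEN 205.89 AND 304.34

Execution result:
name | price
Router | 249.25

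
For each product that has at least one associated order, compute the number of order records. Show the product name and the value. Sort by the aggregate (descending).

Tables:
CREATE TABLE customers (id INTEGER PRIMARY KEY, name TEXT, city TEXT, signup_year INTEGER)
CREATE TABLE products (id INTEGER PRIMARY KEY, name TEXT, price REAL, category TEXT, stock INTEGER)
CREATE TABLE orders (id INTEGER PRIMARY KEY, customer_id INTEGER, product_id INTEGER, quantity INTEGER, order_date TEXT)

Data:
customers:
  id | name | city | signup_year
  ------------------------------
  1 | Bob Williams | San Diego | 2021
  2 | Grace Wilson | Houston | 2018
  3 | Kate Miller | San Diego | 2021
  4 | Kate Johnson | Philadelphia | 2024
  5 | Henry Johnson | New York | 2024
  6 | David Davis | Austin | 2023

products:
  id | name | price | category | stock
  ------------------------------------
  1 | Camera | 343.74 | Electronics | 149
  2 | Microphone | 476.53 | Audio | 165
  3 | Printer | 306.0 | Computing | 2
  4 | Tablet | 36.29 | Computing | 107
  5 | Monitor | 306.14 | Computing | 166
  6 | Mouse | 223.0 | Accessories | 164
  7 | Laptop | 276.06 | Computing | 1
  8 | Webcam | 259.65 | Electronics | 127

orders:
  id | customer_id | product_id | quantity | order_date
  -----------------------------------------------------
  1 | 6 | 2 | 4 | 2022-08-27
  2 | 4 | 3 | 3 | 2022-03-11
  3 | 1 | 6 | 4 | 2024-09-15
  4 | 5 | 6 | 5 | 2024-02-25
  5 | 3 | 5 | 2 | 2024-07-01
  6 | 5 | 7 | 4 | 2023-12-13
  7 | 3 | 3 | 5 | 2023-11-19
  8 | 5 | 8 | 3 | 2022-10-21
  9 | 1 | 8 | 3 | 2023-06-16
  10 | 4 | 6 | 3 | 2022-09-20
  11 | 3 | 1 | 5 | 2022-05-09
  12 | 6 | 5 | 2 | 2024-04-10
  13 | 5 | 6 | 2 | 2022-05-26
SELECT p.name, COUNT(*) AS n FROM orders c JOIN products p ON c.product_id = p.id GROUP BY p.id, p.name ORDER BY n DESC

Execution result:
name | n
Mouse | 4
Printer | 2
Monitor | 2
Webcam | 2
Camera | 1
Microphone | 1
Laptop | 1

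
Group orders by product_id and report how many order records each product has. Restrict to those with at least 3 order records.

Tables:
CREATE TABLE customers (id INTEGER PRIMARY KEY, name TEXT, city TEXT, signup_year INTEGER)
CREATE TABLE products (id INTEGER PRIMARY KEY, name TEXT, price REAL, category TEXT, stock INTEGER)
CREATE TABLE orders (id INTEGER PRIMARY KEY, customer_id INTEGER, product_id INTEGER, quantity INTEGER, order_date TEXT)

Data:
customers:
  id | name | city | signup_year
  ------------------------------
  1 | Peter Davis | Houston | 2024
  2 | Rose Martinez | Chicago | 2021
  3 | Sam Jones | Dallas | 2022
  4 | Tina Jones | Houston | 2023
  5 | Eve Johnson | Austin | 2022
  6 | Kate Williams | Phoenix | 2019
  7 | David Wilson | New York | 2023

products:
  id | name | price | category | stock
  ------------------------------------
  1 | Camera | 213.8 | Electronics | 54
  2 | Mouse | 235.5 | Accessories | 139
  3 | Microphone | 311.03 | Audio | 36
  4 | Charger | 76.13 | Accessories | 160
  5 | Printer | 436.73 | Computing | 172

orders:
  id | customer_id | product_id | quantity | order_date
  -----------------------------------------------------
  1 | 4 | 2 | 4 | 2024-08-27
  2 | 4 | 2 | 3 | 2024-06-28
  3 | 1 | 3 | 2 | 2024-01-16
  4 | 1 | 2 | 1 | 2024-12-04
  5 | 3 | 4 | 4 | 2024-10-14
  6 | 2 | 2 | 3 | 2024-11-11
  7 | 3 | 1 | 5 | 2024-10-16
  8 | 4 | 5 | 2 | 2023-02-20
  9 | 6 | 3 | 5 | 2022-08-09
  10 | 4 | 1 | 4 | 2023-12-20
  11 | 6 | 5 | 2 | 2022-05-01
SELECT product_id, COUNT(*) AS order_count FROM orders GROUP BY product_id HAVING COUNT(*) >= 3

Execution result:
product_id | order_count
2 | 4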